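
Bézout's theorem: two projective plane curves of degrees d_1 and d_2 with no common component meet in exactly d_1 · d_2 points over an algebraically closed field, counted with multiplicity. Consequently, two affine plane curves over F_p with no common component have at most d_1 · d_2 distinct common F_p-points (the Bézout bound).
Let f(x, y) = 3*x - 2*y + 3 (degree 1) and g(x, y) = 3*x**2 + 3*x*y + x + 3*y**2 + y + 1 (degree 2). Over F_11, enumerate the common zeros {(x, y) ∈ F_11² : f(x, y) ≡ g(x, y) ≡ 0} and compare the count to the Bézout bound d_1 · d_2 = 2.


Common zeros: {(1, 3), (2, 10)}; count = 2; Bézout bound = 2.

deg(f) = 1, deg(g) = 2, so Bézout bound = 2.
Scan x ∈ F_11. For each x, list the y ∈ F_11 with f(x, y) ≡ 0 and those with g(x, y) ≡ 0 (mod 11); the common zeros in that column are the intersection.
  x = 0: f ≡ 0 at y ∈ {7}; g ≡ 0 at y ∈ {9}; common: ∅.
  x = 1: f ≡ 0 at y ∈ {3}; g ≡ 0 at y ∈ {3}; common: {3}.
  x = 2: f ≡ 0 at y ∈ {10}; g ≡ 0 at y ∈ {6, 10}; common: {10}.
  x = 3: f ≡ 0 at y ∈ {6}; g ≡ 0 at y ∈ {1, 3}; common: ∅.
  x = 4: f ≡ 0 at y ∈ {2}; g ≡ 0 at y ∈ ∅; common: ∅.
  x = 5: f ≡ 0 at y ∈ {9}; g ≡ 0 at y ∈ ∅; common: ∅.
  x = 6: f ≡ 0 at y ∈ {5}; g ≡ 0 at y ∈ {2, 10}; common: ∅.
  x = 7: f ≡ 0 at y ∈ {1}; g ≡ 0 at y ∈ ∅; common: ∅.
  x = 8: f ≡ 0 at y ∈ {8}; g ≡ 0 at y ∈ ∅; common: ∅.
  x = 9: f ≡ 0 at y ∈ {4}; g ≡ 0 at y ∈ {0, 9}; common: ∅.
  x = 10: f ≡ 0 at y ∈ {0}; g ≡ 0 at y ∈ {2, 6}; common: ∅.
Collecting: common zeros = {(1, 3), (2, 10)}, so the count is 2.
Comparison with the Bézout bound: 2 ≤ 2 = deg(f)·deg(g), as expected for curves with no common component (the bound is attained).


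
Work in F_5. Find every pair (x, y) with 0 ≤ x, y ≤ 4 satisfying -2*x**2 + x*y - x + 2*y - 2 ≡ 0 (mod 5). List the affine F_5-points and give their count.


Affine F_5-points: {(0, 1), (1, 0), (2, 3), (4, 3)}; count = 4.

For each of the 25 pairs (x, y) ∈ F_5², evaluate f(x, y) mod 5. Record the zeros.
  x = 0: [0↦3, 1↦0, 2↦2, 3↦4, 4↦1]  zeros at y ∈ {1}
  x = 1: [0↦0, 1↦3, 2↦1, 3↦4, 4↦2]  zeros at y ∈ {0}
  x = 2: [0↦3, 1↦2, 2↦1, 3↦0, 4↦4]  zeros at y ∈ {3}
  x = 3: [0↦2, 1↦2, 2↦2, 3↦2, 4↦2]  zeros at y ∈ ∅
  x = 4: [0↦2, 1↦3, 2↦4, 3↦0, 4↦1]  zeros at y ∈ {3}
Collecting zeros: affine points = {(0, 1), (1, 0), (2, 3), (4, 3)}.
Total count |C(F_5)_aff| = 4.


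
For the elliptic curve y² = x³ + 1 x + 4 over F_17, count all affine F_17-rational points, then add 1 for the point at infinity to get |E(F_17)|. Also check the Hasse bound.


Affine points = {(0, 2), (0, 15), (3, 0), (4, 2), (4, 15), (5, 7), (5, 10), (13, 2), (13, 15), (14, 5), (14, 12), (16, 6), (16, 11)}; affine count = 13; |E(F_17)| = 14.

Discriminant check: Δ ∝ 4a³ + 27b² = 4·1³ + 27·4² = 4·1 + 27·16 ≡ 11 (mod 17). Nonzero ⇒ E is nonsingular.
For each x ∈ F_17, compute rhs = x³ + 1·x + 4 mod 17, then count y ∈ F_17 with y² ≡ rhs.
  x = 0: rhs = 4, matching y values: 2, 15 (2 points).
  x = 1: rhs = 6, matching y values: none (0 points).
  x = 2: rhs = 14, matching y values: none (0 points).
  x = 3: rhs = 0, matching y values: 0 (1 points).
  x = 4: rhs = 4, matching y values: 2, 15 (2 points).
  x = 5: rhs = 15, matching y values: 7, 10 (2 points).
  x = 6: rhs = 5, matching y values: none (0 points).
  x = 7: rhs = 14, matching y values: none (0 points).
  x = 8: rhs = 14, matching y values: none (0 points).
  x = 9: rhs = 11, matching y values: none (0 points).
  x = 10: rhs = 11, matching y values: none (0 points).
  x = 11: rhs = 3, matching y values: none (0 points).
  x = 12: rhs = 10, matching y values: none (0 points).
  x = 13: rhs = 4, matching y values: 2, 15 (2 points).
  x = 14: rhs = 8, matching y values: 5, 12 (2 points).
  x = 15: rhs = 11, matching y values: none (0 points).
  x = 16: rhs = 2, matching y values: 6, 11 (2 points).
Total affine count: 13.
Full point count |E(F_17)| = 13 + 1 = 14.
Hasse bound: |14 − (17+1)| = |-4| = 4 ≤ 2√17 ≈ 8.2462 ✓.


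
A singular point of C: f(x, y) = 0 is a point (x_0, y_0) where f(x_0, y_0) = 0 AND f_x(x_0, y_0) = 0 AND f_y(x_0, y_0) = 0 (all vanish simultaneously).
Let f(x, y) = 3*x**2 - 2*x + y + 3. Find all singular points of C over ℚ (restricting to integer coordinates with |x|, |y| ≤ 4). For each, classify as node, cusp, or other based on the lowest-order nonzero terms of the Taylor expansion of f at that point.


No singular points in the scanned grid; C is smooth there.

Compute partial derivatives:
  f_x = 6*x - 2.
  f_y = 1.
f_y = 1 is a nonzero constant, so f_y never vanishes: no point (x, y) can satisfy f = f_x = f_y = 0. In particular no (x, y) ∈ {−4, ..., 4}² is singular; the curve is smooth.


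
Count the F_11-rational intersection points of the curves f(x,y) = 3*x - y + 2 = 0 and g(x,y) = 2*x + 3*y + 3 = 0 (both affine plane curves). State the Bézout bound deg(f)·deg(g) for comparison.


Common zeros: ∅; count = 0; Bézout bound = 1.

deg(f) = 1, deg(g) = 1, so Bézout bound = 1.
Scan x ∈ F_11. For each x, list the y ∈ F_11 with f(x, y) ≡ 0 and those with g(x, y) ≡ 0 (mod 11); the common zeros in that column are the intersection.
  x = 0: f ≡ 0 at y ∈ {2}; g ≡ 0 at y ∈ {10}; common: ∅.
  x = 1: f ≡ 0 at y ∈ {5}; g ≡ 0 at y ∈ {2}; common: ∅.
  x = 2: f ≡ 0 at y ∈ {8}; g ≡ 0 at y ∈ {5}; common: ∅.
  x = 3: f ≡ 0 at y ∈ {0}; g ≡ 0 at y ∈ {8}; common: ∅.
  x = 4: f ≡ 0 at y ∈ {3}; g ≡ 0 at y ∈ {0}; common: ∅.
  x = 5: f ≡ 0 at y ∈ {6}; g ≡ 0 at y ∈ {3}; common: ∅.
  x = 6: f ≡ 0 at y ∈ {9}; g ≡ 0 at y ∈ {6}; common: ∅.
  x = 7: f ≡ 0 at y ∈ {1}; g ≡ 0 at y ∈ {9}; common: ∅.
  x = 8: f ≡ 0 at y ∈ {4}; g ≡ 0 at y ∈ {1}; common: ∅.
  x = 9: f ≡ 0 at y ∈ {7}; g ≡ 0 at y ∈ {4}; common: ∅.
  x = 10: f ≡ 0 at y ∈ {10}; g ≡ 0 at y ∈ {7}; common: ∅.
Collecting: common zeros = ∅, so the count is 0.
Comparison with the Bézout bound: 0 ≤ 1 = deg(f)·deg(g), as expected for curves with no common component (the affine F_11-count falls short of the bound because intersections may lie at infinity, over extension fields, or carry multiplicity).


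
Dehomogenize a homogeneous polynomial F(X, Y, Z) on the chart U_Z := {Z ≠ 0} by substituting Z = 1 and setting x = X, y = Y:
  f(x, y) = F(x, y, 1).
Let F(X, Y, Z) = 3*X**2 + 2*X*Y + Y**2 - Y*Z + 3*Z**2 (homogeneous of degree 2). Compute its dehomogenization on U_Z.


f(x, y) = 3*x**2 + 2*x*y + y**2 - y + 3

On U_Z we set Z = 1. Each monomial c·X^i·Y^j·Z^k in F becomes c·x^i·y^j·1^k = c·x^i·y^j.
Substituting Z = 1: F(X, Y, 1) = 3*x**2 + 2*x*y + y**2 - y + 3.
Note: deg(f) ≤ deg(F) = 2; strict inequality happens when F is divisible by Z (lost terms).


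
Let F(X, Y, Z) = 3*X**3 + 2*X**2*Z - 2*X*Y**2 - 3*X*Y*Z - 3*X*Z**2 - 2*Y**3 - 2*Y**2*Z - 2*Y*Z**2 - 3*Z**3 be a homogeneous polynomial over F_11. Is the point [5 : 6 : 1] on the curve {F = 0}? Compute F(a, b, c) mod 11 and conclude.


F(5,6,1) ≡ 2 (mod 11); P is NOT on the curve.

Evaluate F(5, 6, 1) term-by-term (mod 11).
  3*X**3 ↦ 3·125·1·1 = 375
  2*X**2*Z ↦ 2·25·1·1 = 50
  -2*X*Y**2 ↦ -2·5·36·1 = -360
  -3*X*Y*Z ↦ -3·5·6·1 = -90
  -3*X*Z**2 ↦ -3·5·1·1 = -15
  -2*Y**3 ↦ -2·1·216·1 = -432
  -2*Y**2*Z ↦ -2·1·36·1 = -72
  -2*Y*Z**2 ↦ -2·1·6·1 = -12
  -3*Z**3 ↦ -3·1·1·1 = -3
Sum: F(5, 6, 1) = (375) + (50) + (-360) + (-90) + (-15) + (-432) + (-72) + (-12) + (-3) = -559.
Reducing mod 11: -559 ≡ 2 (mod 11).
Since F(a, b, c) ≡ 2 ≠ 0 (mod 11), P does NOT lie on the curve.


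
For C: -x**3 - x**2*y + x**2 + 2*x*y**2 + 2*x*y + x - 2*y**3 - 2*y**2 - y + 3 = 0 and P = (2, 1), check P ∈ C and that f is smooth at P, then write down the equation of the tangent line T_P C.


Tangent line at P: -7*x - 3*y + 17 = 0.

Step 1: f(2, 1) = 0, so P lies on C.
Step 2: partial derivatives
  f_x(x, y) = -3*x**2 - 2*x*y + 2*x + 2*y**2 + 2*y + 1, f_y(x, y) = -x**2 + 4*x*y + 2*x - 6*y**2 - 4*y - 1.
  f_x(P) = -7, f_y(P) = -3 (gradient nonzero, so P is smooth).
Step 3: tangent line at P: -7·(x − 2) + -3·(y − 1) = 0.
Expanding: -7*x - 3*y + 17 = 0.


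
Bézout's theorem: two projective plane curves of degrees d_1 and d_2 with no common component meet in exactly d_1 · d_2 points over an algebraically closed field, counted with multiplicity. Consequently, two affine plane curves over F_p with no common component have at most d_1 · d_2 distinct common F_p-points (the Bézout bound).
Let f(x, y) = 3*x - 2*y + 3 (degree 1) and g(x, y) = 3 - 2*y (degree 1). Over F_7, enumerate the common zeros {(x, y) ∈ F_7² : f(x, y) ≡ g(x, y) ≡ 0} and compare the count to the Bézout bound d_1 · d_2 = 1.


Common zeros: {(0, 5)}; count = 1; Bézout bound = 1.

deg(f) = 1, deg(g) = 1, so Bézout bound = 1.
Scan x ∈ F_7. For each x, list the y ∈ F_7 with f(x, y) ≡ 0 and those with g(x, y) ≡ 0 (mod 7); the common zeros in that column are the intersection.
  x = 0: f ≡ 0 at y ∈ {5}; g ≡ 0 at y ∈ {5}; common: {5}.
  x = 1: f ≡ 0 at y ∈ {3}; g ≡ 0 at y ∈ {5}; common: ∅.
  x = 2: f ≡ 0 at y ∈ {1}; g ≡ 0 at y ∈ {5}; common: ∅.
  x = 3: f ≡ 0 at y ∈ {6}; g ≡ 0 at y ∈ {5}; common: ∅.
  x = 4: f ≡ 0 at y ∈ {4}; g ≡ 0 at y ∈ {5}; common: ∅.
  x = 5: f ≡ 0 at y ∈ {2}; g ≡ 0 at y ∈ {5}; common: ∅.
  x = 6: f ≡ 0 at y ∈ {0}; g ≡ 0 at y ∈ {5}; common: ∅.
Collecting: common zeros = {(0, 5)}, so the count is 1.
Comparison with the Bézout bound: 1 ≤ 1 = deg(f)·deg(g), as expected for curves with no common component (the bound is attained).


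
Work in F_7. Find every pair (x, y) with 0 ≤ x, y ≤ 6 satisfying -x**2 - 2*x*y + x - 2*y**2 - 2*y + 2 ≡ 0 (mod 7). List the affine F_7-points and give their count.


Affine F_7-points: {(1, 2), (1, 3), (2, 0), (2, 4), (3, 1), (3, 2), (5, 4), (6, 0)}; count = 8.

For each of the 49 pairs (x, y) ∈ F_7², evaluate f(x, y) mod 7. Record the zeros.
  x = 0: [0↦2, 1↦5, 2↦4, 3↦6, 4↦4, 5↦5, 6↦2]  zeros at y ∈ ∅
  x = 1: [0↦2, 1↦3, 2↦0, 3↦0, 4↦3, 5↦2, 6↦4]  zeros at y ∈ {2, 3}
  x = 2: [0↦0, 1↦6, 2↦1, 3↦6, 4↦0, 5↦4, 6↦4]  zeros at y ∈ {0, 4}
  x = 3: [0↦3, 1↦0, 2↦0, 3↦3, 4↦2, 5↦4, 6↦2]  zeros at y ∈ {1, 2}
  x = 4: [0↦4, 1↦6, 2↦4, 3↦5, 4↦2, 5↦2, 6↦5]  zeros at y ∈ ∅
  x = 5: [0↦3, 1↦3, 2↦6, 3↦5, 4↦0, 5↦5, 6↦6]  zeros at y ∈ {4}
  x = 6: [0↦0, 1↦5, 2↦6, 3↦3, 4↦3, 5↦6, 6↦5]  zeros at y ∈ {0}
Collecting zeros: affine points = {(1, 2), (1, 3), (2, 0), (2, 4), (3, 1), (3, 2), (5, 4), (6, 0)}.
Total count |C(F_7)_aff| = 8.


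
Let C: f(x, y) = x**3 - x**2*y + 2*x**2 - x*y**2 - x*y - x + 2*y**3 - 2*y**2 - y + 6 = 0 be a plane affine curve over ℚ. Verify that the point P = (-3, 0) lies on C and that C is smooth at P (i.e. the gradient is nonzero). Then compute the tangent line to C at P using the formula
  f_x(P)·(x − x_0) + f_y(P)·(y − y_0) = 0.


Tangent line at P: 14*x - 7*y + 42 = 0.

Step 1: f(-3, 0) = 0, so P lies on C.
Step 2: partial derivatives
  f_x(x, y) = 3*x**2 - 2*x*y + 4*x - y**2 - y - 1, f_y(x, y) = -x**2 - 2*x*y - x + 6*y**2 - 4*y - 1.
  f_x(P) = 14, f_y(P) = -7 (gradient nonzero, so P is smooth).
Step 3: tangent line at P: 14·(x − -3) + -7·(y − 0) = 0.
Expanding: 14*x - 7*y + 42 = 0.


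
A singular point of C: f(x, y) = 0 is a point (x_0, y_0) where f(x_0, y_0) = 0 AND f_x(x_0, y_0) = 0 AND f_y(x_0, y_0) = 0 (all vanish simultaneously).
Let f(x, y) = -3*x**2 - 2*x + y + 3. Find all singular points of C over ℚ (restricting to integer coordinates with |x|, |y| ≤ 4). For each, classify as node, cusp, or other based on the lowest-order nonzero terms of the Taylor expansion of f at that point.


No singular points in the scanned grid; C is smooth there.

Compute partial derivatives:
  f_x = -6*x - 2.
  f_y = 1.
f_y = 1 is a nonzero constant, so f_y never vanishes: no point (x, y) can satisfy f = f_x = f_y = 0. In particular no (x, y) ∈ {−4, ..., 4}² is singular; the curve is smooth.


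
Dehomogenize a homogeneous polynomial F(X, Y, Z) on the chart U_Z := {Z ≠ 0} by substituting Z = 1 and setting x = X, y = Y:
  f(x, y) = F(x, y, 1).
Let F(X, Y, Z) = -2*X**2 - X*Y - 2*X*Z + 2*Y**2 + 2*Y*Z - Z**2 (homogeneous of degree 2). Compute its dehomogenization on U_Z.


f(x, y) = -2*x**2 - x*y - 2*x + 2*y**2 + 2*y - 1

On U_Z we set Z = 1. Each monomial c·X^i·Y^j·Z^k in F becomes c·x^i·y^j·1^k = c·x^i·y^j.
Substituting Z = 1: F(X, Y, 1) = -2*x**2 - x*y - 2*x + 2*y**2 + 2*y - 1.
Note: deg(f) ≤ deg(F) = 2; strict inequality happens when F is divisible by Z (lost terms).


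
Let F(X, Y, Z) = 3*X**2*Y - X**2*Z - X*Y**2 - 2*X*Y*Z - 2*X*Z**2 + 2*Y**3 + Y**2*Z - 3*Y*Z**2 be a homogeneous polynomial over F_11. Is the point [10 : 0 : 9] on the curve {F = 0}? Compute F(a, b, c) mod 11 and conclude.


F(10,0,9) ≡ 10 (mod 11); P is NOT on the curve.

Evaluate F(10, 0, 9) term-by-term (mod 11).
  3*X**2*Y ↦ 3·100·0·1 = 0
  -X**2*Z ↦ -1·100·1·9 = -900
  -X*Y**2 ↦ -1·10·0·1 = 0
  -2*X*Y*Z ↦ -2·10·0·9 = 0
  -2*X*Z**2 ↦ -2·10·1·81 = -1620
  2*Y**3 ↦ 2·1·0·1 = 0
  Y**2*Z ↦ 1·1·0·9 = 0
  -3*Y*Z**2 ↦ -3·1·0·81 = 0
Sum: F(10, 0, 9) = (0) + (-900) + (0) + (0) + (-1620) + (0) + (0) + (0) = -2520.
Reducing mod 11: -2520 ≡ 10 (mod 11).
Since F(a, b, c) ≡ 10 ≠ 0 (mod 11), P does NOT lie on the curve.


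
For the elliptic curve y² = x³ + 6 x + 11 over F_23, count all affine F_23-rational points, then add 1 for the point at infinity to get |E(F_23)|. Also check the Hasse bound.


Affine points = {(1, 8), (1, 15), (2, 10), (2, 13), (9, 9), (9, 14), (10, 6), (10, 17), (13, 3), (13, 20), (15, 7), (15, 16), (17, 9), (17, 14), (20, 9), (20, 14), (22, 2), (22, 21)}; affine count = 18; |E(F_23)| = 19.

Discriminant check: Δ ∝ 4a³ + 27b² = 4·6³ + 27·11² = 4·216 + 27·121 ≡ 14 (mod 23). Nonzero ⇒ E is nonsingular.
For each x ∈ F_23, compute rhs = x³ + 6·x + 11 mod 23, then count y ∈ F_23 with y² ≡ rhs.
  x = 0: rhs = 11, matching y values: none (0 points).
  x = 1: rhs = 18, matching y values: 8, 15 (2 points).
  x = 2: rhs = 8, matching y values: 10, 13 (2 points).
  x = 3: rhs = 10, matching y values: none (0 points).
  x = 4: rhs = 7, matching y values: none (0 points).
  x = 5: rhs = 5, matching y values: none (0 points).
  x = 6: rhs = 10, matching y values: none (0 points).
  x = 7: rhs = 5, matching y values: none (0 points).
  x = 8: rhs = 19, matching y values: none (0 points).
  x = 9: rhs = 12, matching y values: 9, 14 (2 points).
  x = 10: rhs = 13, matching y values: 6, 17 (2 points).
  x = 11: rhs = 5, matching y values: none (0 points).
  x = 12: rhs = 17, matching y values: none (0 points).
  x = 13: rhs = 9, matching y values: 3, 20 (2 points).
  x = 14: rhs = 10, matching y values: none (0 points).
  x = 15: rhs = 3, matching y values: 7, 16 (2 points).
  x = 16: rhs = 17, matching y values: none (0 points).
  x = 17: rhs = 12, matching y values: 9, 14 (2 points).
  x = 18: rhs = 17, matching y values: none (0 points).
  x = 19: rhs = 15, matching y values: none (0 points).
  x = 20: rhs = 12, matching y values: 9, 14 (2 points).
  x = 21: rhs = 14, matching y values: none (0 points).
  x = 22: rhs = 4, matching y values: 2, 21 (2 points).
Total affine count: 18.
Full point count |E(F_23)| = 18 + 1 = 19.
Hasse bound: |19 − (23+1)| = |-5| = 5 ≤ 2√23 ≈ 9.5917 ✓.


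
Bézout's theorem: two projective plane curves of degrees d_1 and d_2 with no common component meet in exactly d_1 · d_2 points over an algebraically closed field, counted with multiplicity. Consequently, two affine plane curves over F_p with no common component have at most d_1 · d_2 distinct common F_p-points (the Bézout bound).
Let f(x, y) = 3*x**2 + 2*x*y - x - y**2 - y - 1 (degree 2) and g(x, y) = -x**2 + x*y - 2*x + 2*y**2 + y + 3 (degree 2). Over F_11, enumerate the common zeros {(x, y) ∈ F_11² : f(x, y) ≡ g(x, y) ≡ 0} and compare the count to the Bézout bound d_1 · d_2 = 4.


Common zeros: {(2, 1)}; count = 1; Bézout bound = 4.

deg(f) = 2, deg(g) = 2, so Bézout bound = 4.
Scan x ∈ F_11. For each x, list the y ∈ F_11 with f(x, y) ≡ 0 and those with g(x, y) ≡ 0 (mod 11); the common zeros in that column are the intersection.
  x = 0: f ≡ 0 at y ∈ ∅; g ≡ 0 at y ∈ ∅; common: ∅.
  x = 1: f ≡ 0 at y ∈ {4, 8}; g ≡ 0 at y ∈ {0, 10}; common: ∅.
  x = 2: f ≡ 0 at y ∈ {1, 2}; g ≡ 0 at y ∈ {1, 3}; common: {1}.
  x = 3: f ≡ 0 at y ∈ ∅; g ≡ 0 at y ∈ ∅; common: ∅.
  x = 4: f ≡ 0 at y ∈ {3, 4}; g ≡ 0 at y ∈ ∅; common: ∅.
  x = 5: f ≡ 0 at y ∈ {1, 8}; g ≡ 0 at y ∈ ∅; common: ∅.
  x = 6: f ≡ 0 at y ∈ ∅; g ≡ 0 at y ∈ ∅; common: ∅.
  x = 7: f ≡ 0 at y ∈ ∅; g ≡ 0 at y ∈ {8, 10}; common: ∅.
  x = 8: f ≡ 0 at y ∈ {2}; g ≡ 0 at y ∈ {0, 1}; common: ∅.
  x = 9: f ≡ 0 at y ∈ {3}; g ≡ 0 at y ∈ ∅; common: ∅.
  x = 10: f ≡ 0 at y ∈ ∅; g ≡ 0 at y ∈ {3, 8}; common: ∅.
Collecting: common zeros = {(2, 1)}, so the count is 1.
Comparison with the Bézout bound: 1 ≤ 4 = deg(f)·deg(g), as expected for curves with no common component (the affine F_11-count falls short of the bound because intersections may lie at infinity, over extension fields, or carry multiplicity).


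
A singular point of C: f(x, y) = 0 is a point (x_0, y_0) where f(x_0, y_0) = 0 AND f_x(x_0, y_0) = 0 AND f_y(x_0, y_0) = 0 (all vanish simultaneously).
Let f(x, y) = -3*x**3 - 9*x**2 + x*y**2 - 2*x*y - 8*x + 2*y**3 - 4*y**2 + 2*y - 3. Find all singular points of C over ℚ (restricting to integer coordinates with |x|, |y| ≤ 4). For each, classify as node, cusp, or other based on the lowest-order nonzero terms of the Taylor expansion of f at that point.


Singular points: {(-1, 1)}; classification: cusp.

Compute partial derivatives:
  f_x = -9*x**2 - 18*x + y**2 - 2*y - 8.
  f_y = 2*x*y - 2*x + 6*y**2 - 8*y + 2.
Scan x_0 ∈ {−4, ..., 4}. For each x_0, f_y(x_0, y) is a polynomial in y; find its integer roots y ∈ {−4, ..., 4}, then test f_x and f at those candidates.
  x = -4: f_y(-4, y) = 6*y**2 - 16*y + 10; vanishes at y ∈ {1}. (-4, 1): f_x = -81 ≠ 0.
  x = -3: f_y(-3, y) = 6*y**2 - 14*y + 8; vanishes at y ∈ {1}. (-3, 1): f_x = -36 ≠ 0.
  x = -2: f_y(-2, y) = 6*y**2 - 12*y + 6; vanishes at y ∈ {1}. (-2, 1): f_x = -9 ≠ 0.
  x = -1: f_y(-1, y) = 6*y**2 - 10*y + 4; vanishes at y ∈ {1}. (-1, 1): f_x = 0, f = 0 — SINGULAR.
  x = 0: f_y(0, y) = 6*y**2 - 8*y + 2; vanishes at y ∈ {1}. (0, 1): f_x = -9 ≠ 0.
  x = 1: f_y(1, y) = 6*y**2 - 6*y; vanishes at y ∈ {0, 1}. (1, 0): f_x = -35 ≠ 0; (1, 1): f_x = -36 ≠ 0.
  x = 2: f_y(2, y) = 6*y**2 - 4*y - 2; vanishes at y ∈ {1}. (2, 1): f_x = -81 ≠ 0.
  x = 3: f_y(3, y) = 6*y**2 - 2*y - 4; vanishes at y ∈ {1}. (3, 1): f_x = -144 ≠ 0.
  x = 4: f_y(4, y) = 6*y**2 - 6; vanishes at y ∈ {-1, 1}. (4, -1): f_x = -221 ≠ 0; (4, 1): f_x = -225 ≠ 0.
Only singular point on the grid: (-1, 1).
Classify: substitute x = -1 + u, y = 1 + v and expand: f = -3*u**3 + u*v**2 + 2*v**3 + v**2.
No constant or linear terms (consistent with a singular point). Quadratic part: v**2. Cubic part: -3*u**3 + u*v**2 + 2*v**3.
The quadratic part v**2 is a perfect square, so there is a single (double) tangent line v = 0, i.e. y = 1. Restricting the cubic part to that line (v = 0) leaves -3*u**3 ≠ 0, so f is not divisible by v and the branch is v² ≈ 3*u**3 to lowest order — this is a cusp.
Classification: cusp.


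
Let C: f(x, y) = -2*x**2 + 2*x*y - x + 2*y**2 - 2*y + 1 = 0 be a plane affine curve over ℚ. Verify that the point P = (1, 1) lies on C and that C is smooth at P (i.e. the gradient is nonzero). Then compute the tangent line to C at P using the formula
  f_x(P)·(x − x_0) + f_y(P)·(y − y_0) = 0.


Tangent line at P: -3*x + 4*y - 1 = 0.

Step 1: f(1, 1) = 0, so P lies on C.
Step 2: partial derivatives
  f_x(x, y) = -4*x + 2*y - 1, f_y(x, y) = 2*x + 4*y - 2.
  f_x(P) = -3, f_y(P) = 4 (gradient nonzero, so P is smooth).
Step 3: tangent line at P: -3·(x − 1) + 4·(y − 1) = 0.
Expanding: -3*x + 4*y - 1 = 0.


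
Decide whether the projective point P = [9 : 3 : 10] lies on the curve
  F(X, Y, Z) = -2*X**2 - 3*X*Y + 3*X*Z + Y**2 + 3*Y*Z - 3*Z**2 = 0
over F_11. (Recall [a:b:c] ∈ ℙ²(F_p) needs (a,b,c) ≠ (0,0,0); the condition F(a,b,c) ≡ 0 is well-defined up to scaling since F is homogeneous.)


F(9,3,10) ≡ 2 (mod 11); P is NOT on the curve.

Evaluate F(9, 3, 10) term-by-term (mod 11).
  -2*X**2 ↦ -2·81·1·1 = -162
  -3*X*Y ↦ -3·9·3·1 = -81
  3*X*Z ↦ 3·9·1·10 = 270
  Y**2 ↦ 1·1·9·1 = 9
  3*Y*Z ↦ 3·1·3·10 = 90
  -3*Z**2 ↦ -3·1·1·100 = -300
Sum: F(9, 3, 10) = (-162) + (-81) + (270) + (9) + (90) + (-300) = -174.
Reducing mod 11: -174 ≡ 2 (mod 11).
Since F(a, b, c) ≡ 2 ≠ 0 (mod 11), P does NOT lie on the curve.


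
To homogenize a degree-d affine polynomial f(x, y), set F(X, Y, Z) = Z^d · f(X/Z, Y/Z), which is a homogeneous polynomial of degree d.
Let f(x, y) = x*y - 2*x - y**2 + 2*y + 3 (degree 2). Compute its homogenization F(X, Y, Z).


F(X, Y, Z) = X*Y - 2*X*Z - Y**2 + 2*Y*Z + 3*Z**2

deg(f) = 2.
Substitute x = X/Z, y = Y/Z into f, then multiply by Z^2.
  monomial 1·x^1·y^1 ↦ 1·X^1·Y^1·Z^0.
  monomial -2·x^1·y^0 ↦ -2·X^1·Y^0·Z^1.
  monomial -1·x^0·y^2 ↦ -1·X^0·Y^2·Z^0.
  monomial 2·x^0·y^1 ↦ 2·X^0·Y^1·Z^1.
  monomial 3·x^0·y^0 ↦ 3·X^0·Y^0·Z^2.
Collecting: F(X, Y, Z) = X*Y - 2*X*Z - Y**2 + 2*Y*Z + 3*Z**2.


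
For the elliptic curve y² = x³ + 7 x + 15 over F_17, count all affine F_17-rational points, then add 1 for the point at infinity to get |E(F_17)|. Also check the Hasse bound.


Affine points = {(0, 7), (0, 10), (6, 1), (6, 16), (7, 4), (7, 13), (9, 5), (9, 12), (12, 5), (12, 12), (13, 5), (13, 12), (14, 1), (14, 16)}; affine count = 14; |E(F_17)| = 15.

Discriminant check: Δ ∝ 4a³ + 27b² = 4·7³ + 27·15² = 4·343 + 27·225 ≡ 1 (mod 17). Nonzero ⇒ E is nonsingular.
For each x ∈ F_17, compute rhs = x³ + 7·x + 15 mod 17, then count y ∈ F_17 with y² ≡ rhs.
  x = 0: rhs = 15, matching y values: 7, 10 (2 points).
  x = 1: rhs = 6, matching y values: none (0 points).
  x = 2: rhs = 3, matching y values: none (0 points).
  x = 3: rhs = 12, matching y values: none (0 points).
  x = 4: rhs = 5, matching y values: none (0 points).
  x = 5: rhs = 5, matching y values: none (0 points).
  x = 6: rhs = 1, matching y values: 1, 16 (2 points).
  x = 7: rhs = 16, matching y values: 4, 13 (2 points).
  x = 8: rhs = 5, matching y values: none (0 points).
  x = 9: rhs = 8, matching y values: 5, 12 (2 points).
  x = 10: rhs = 14, matching y values: none (0 points).
  x = 11: rhs = 12, matching y values: none (0 points).
  x = 12: rhs = 8, matching y values: 5, 12 (2 points).
  x = 13: rhs = 8, matching y values: 5, 12 (2 points).
  x = 14: rhs = 1, matching y values: 1, 16 (2 points).
  x = 15: rhs = 10, matching y values: none (0 points).
  x = 16: rhs = 7, matching y values: none (0 points).
Total affine count: 14.
Full point count |E(F_17)| = 14 + 1 = 15.
Hasse bound: |15 − (17+1)| = |-3| = 3 ≤ 2√17 ≈ 8.2462 ✓.


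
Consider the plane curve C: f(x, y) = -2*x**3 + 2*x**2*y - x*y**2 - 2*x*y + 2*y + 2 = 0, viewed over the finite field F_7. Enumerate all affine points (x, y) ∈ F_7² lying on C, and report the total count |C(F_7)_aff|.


Affine F_7-points: {(0, 6), (1, 0), (1, 2), (2, 0), (2, 3), (4, 0), (4, 3)}; count = 7.

For each of the 49 pairs (x, y) ∈ F_7², evaluate f(x, y) mod 7. Record the zeros.
  x = 0: [0↦2, 1↦4, 2↦6, 3↦1, 4↦3, 5↦5, 6↦0]  zeros at y ∈ {6}
  x = 1: [0↦0, 1↦1, 2↦0, 3↦4, 4↦6, 5↦6, 6↦4]  zeros at y ∈ {0, 2}
  x = 2: [0↦0, 1↦4, 2↦4, 3↦0, 4↦6, 5↦1, 6↦6]  zeros at y ∈ {0, 3}
  x = 3: [0↦4, 1↦1, 2↦6, 3↦5, 4↦5, 5↦6, 6↦1]  zeros at y ∈ ∅
  x = 4: [0↦0, 1↦1, 2↦1, 3↦0, 4↦5, 5↦2, 6↦5]  zeros at y ∈ {0, 3}
  x = 5: [0↦4, 1↦6, 2↦5, 3↦1, 4↦1, 5↦5, 6↦6]  zeros at y ∈ ∅
  x = 6: [0↦4, 1↦4, 2↦6, 3↦3, 4↦2, 5↦3, 6↦6]  zeros at y ∈ ∅
Collecting zeros: affine points = {(0, 6), (1, 0), (1, 2), (2, 0), (2, 3), (4, 0), (4, 3)}.
Total count |C(F_7)_aff| = 7.


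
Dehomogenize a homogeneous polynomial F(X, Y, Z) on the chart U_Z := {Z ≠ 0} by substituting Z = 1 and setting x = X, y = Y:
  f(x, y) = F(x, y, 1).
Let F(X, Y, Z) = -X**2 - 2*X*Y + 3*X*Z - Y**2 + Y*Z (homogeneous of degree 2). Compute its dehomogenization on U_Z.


f(x, y) = -x**2 - 2*x*y + 3*x - y**2 + y

On U_Z we set Z = 1. Each monomial c·X^i·Y^j·Z^k in F becomes c·x^i·y^j·1^k = c·x^i·y^j.
Substituting Z = 1: F(X, Y, 1) = -x**2 - 2*x*y + 3*x - y**2 + y.
Note: deg(f) ≤ deg(F) = 2; strict inequality happens when F is divisible by Z (lost terms).


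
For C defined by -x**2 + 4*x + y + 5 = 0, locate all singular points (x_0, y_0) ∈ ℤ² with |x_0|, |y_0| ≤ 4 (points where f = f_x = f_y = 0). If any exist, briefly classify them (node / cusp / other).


No singular points in the scanned grid; C is smooth there.

Compute partial derivatives:
  f_x = 4 - 2*x.
  f_y = 1.
f_y = 1 is a nonzero constant, so f_y never vanishes: no point (x, y) can satisfy f = f_x = f_y = 0. In particular no (x, y) ∈ {−4, ..., 4}² is singular; the curve is smooth.


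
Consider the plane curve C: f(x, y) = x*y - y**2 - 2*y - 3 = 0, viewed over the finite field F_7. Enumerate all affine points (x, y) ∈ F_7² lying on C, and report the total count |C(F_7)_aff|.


Affine F_7-points: {(2, 2), (2, 5), (5, 4), (5, 6), (6, 1), (6, 3)}; count = 6.

For each of the 49 pairs (x, y) ∈ F_7², evaluate f(x, y) mod 7. Record the zeros.
  x = 0: [0↦4, 1↦1, 2↦3, 3↦3, 4↦1, 5↦4, 6↦5]  zeros at y ∈ ∅
  x = 1: [0↦4, 1↦2, 2↦5, 3↦6, 4↦5, 5↦2, 6↦4]  zeros at y ∈ ∅
  x = 2: [0↦4, 1↦3, 2↦0, 3↦2, 4↦2, 5↦0, 6↦3]  zeros at y ∈ {2, 5}
  x = 3: [0↦4, 1↦4, 2↦2, 3↦5, 4↦6, 5↦5, 6↦2]  zeros at y ∈ ∅
  x = 4: [0↦4, 1↦5, 2↦4, 3↦1, 4↦3, 5↦3, 6↦1]  zeros at y ∈ ∅
  x = 5: [0↦4, 1↦6, 2↦6, 3↦4, 4↦0, 5↦1, 6↦0]  zeros at y ∈ {4, 6}
  x = 6: [0↦4, 1↦0, 2↦1, 3↦0, 4↦4, 5↦6, 6↦6]  zeros at y ∈ {1, 3}
Collecting zeros: affine points = {(2, 2), (2, 5), (5, 4), (5, 6), (6, 1), (6, 3)}.
Total count |C(F_7)_aff| = 6.


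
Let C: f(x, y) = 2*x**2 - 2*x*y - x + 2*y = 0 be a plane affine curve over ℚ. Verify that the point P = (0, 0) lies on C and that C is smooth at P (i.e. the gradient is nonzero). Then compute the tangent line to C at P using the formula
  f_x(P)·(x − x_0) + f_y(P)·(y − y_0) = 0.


Tangent line at P: -x + 2*y = 0.

Step 1: f(0, 0) = 0, so P lies on C.
Step 2: partial derivatives
  f_x(x, y) = 4*x - 2*y - 1, f_y(x, y) = 2 - 2*x.
  f_x(P) = -1, f_y(P) = 2 (gradient nonzero, so P is smooth).
Step 3: tangent line at P: -1·(x − 0) + 2·(y − 0) = 0.
Expanding: -x + 2*y = 0.


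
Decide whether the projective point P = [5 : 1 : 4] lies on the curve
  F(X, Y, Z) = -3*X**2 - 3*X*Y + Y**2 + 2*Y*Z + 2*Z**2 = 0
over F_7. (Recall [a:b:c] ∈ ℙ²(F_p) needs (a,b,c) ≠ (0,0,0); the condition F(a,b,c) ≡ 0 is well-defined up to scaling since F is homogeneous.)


F(5,1,4) ≡ 0 (mod 7); P is on the curve.

Evaluate F(5, 1, 4) term-by-term (mod 7).
  -3*X**2 ↦ -3·25·1·1 = -75
  -3*X*Y ↦ -3·5·1·1 = -15
  Y**2 ↦ 1·1·1·1 = 1
  2*Y*Z ↦ 2·1·1·4 = 8
  2*Z**2 ↦ 2·1·1·16 = 32
Sum: F(5, 1, 4) = (-75) + (-15) + (1) + (8) + (32) = -49.
Reducing mod 7: -49 ≡ 0 (mod 7).
Since F(a, b, c) ≡ 0 (mod 7), P lies on the curve.


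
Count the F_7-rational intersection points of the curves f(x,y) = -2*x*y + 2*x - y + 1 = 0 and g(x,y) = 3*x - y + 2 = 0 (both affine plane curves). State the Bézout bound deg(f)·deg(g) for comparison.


Common zeros: {(2, 1), (3, 4)}; count = 2; Bézout bound = 2.

deg(f) = 2, deg(g) = 1, so Bézout bound = 2.
Scan x ∈ F_7. For each x, list the y ∈ F_7 with f(x, y) ≡ 0 and those with g(x, y) ≡ 0 (mod 7); the common zeros in that column are the intersection.
  x = 0: f ≡ 0 at y ∈ {1}; g ≡ 0 at y ∈ {2}; common: ∅.
  x = 1: f ≡ 0 at y ∈ {1}; g ≡ 0 at y ∈ {5}; common: ∅.
  x = 2: f ≡ 0 at y ∈ {1}; g ≡ 0 at y ∈ {1}; common: {1}.
  x = 3: f ≡ 0 at y ∈ {0, 1, 2, 3, 4, 5, 6}; g ≡ 0 at y ∈ {4}; common: {4}.
  x = 4: f ≡ 0 at y ∈ {1}; g ≡ 0 at y ∈ {0}; common: ∅.
  x = 5: f ≡ 0 at y ∈ {1}; g ≡ 0 at y ∈ {3}; common: ∅.
  x = 6: f ≡ 0 at y ∈ {1}; g ≡ 0 at y ∈ {6}; common: ∅.
Collecting: common zeros = {(2, 1), (3, 4)}, so the count is 2.
Comparison with the Bézout bound: 2 ≤ 2 = deg(f)·deg(g), as expected for curves with no common component (the bound is attained).


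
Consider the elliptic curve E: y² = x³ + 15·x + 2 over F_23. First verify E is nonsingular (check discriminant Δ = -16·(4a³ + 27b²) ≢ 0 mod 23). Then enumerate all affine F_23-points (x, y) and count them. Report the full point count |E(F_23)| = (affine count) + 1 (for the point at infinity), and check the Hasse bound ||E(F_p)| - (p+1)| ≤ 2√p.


Affine points = {(0, 5), (0, 18), (1, 8), (1, 15), (5, 8), (5, 15), (6, 3), (6, 20), (7, 6), (7, 17), (8, 6), (8, 17), (10, 5), (10, 18), (11, 7), (11, 16), (12, 1), (12, 22), (13, 5), (13, 18), (14, 9), (14, 14), (17, 8), (17, 15), (18, 3), (18, 20), (19, 4), (19, 19), (22, 3), (22, 20)}; affine count = 30; |E(F_23)| = 31.

Discriminant check: Δ ∝ 4a³ + 27b² = 4·15³ + 27·2² = 4·3375 + 27·4 ≡ 15 (mod 23). Nonzero ⇒ E is nonsingular.
For each x ∈ F_23, compute rhs = x³ + 15·x + 2 mod 23, then count y ∈ F_23 with y² ≡ rhs.
  x = 0: rhs = 2, matching y values: 5, 18 (2 points).
  x = 1: rhs = 18, matching y values: 8, 15 (2 points).
  x = 2: rhs = 17, matching y values: none (0 points).
  x = 3: rhs = 5, matching y values: none (0 points).
  x = 4: rhs = 11, matching y values: none (0 points).
  x = 5: rhs = 18, matching y values: 8, 15 (2 points).
  x = 6: rhs = 9, matching y values: 3, 20 (2 points).
  x = 7: rhs = 13, matching y values: 6, 17 (2 points).
  x = 8: rhs = 13, matching y values: 6, 17 (2 points).
  x = 9: rhs = 15, matching y values: none (0 points).
  x = 10: rhs = 2, matching y values: 5, 18 (2 points).
  x = 11: rhs = 3, matching y values: 7, 16 (2 points).
  x = 12: rhs = 1, matching y values: 1, 22 (2 points).
  x = 13: rhs = 2, matching y values: 5, 18 (2 points).
  x = 14: rhs = 12, matching y values: 9, 14 (2 points).
  x = 15: rhs = 14, matching y values: none (0 points).
  x = 16: rhs = 14, matching y values: none (0 points).
  x = 17: rhs = 18, matching y values: 8, 15 (2 points).
  x = 18: rhs = 9, matching y values: 3, 20 (2 points).
  x = 19: rhs = 16, matching y values: 4, 19 (2 points).
  x = 20: rhs = 22, matching y values: none (0 points).
  x = 21: rhs = 10, matching y values: none (0 points).
  x = 22: rhs = 9, matching y values: 3, 20 (2 points).
Total affine count: 30.
Full point count |E(F_23)| = 30 + 1 = 31.
Hasse bound: |31 − (23+1)| = |7| = 7 ≤ 2√23 ≈ 9.5917 ✓.


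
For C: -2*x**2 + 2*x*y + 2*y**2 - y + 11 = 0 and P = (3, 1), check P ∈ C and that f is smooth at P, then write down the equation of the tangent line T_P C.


Tangent line at P: -10*x + 9*y + 21 = 0.

Step 1: f(3, 1) = 0, so P lies on C.
Step 2: partial derivatives
  f_x(x, y) = -4*x + 2*y, f_y(x, y) = 2*x + 4*y - 1.
  f_x(P) = -10, f_y(P) = 9 (gradient nonzero, so P is smooth).
Step 3: tangent line at P: -10·(x − 3) + 9·(y − 1) = 0.
Expanding: -10*x + 9*y + 21 = 0.


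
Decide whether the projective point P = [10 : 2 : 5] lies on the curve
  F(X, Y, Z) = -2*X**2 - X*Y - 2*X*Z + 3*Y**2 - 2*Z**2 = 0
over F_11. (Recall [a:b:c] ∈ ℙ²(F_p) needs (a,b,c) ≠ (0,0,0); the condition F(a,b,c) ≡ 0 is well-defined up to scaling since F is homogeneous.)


F(10,2,5) ≡ 5 (mod 11); P is NOT on the curve.

Evaluate F(10, 2, 5) term-by-term (mod 11).
  -2*X**2 ↦ -2·100·1·1 = -200
  -X*Y ↦ -1·10·2·1 = -20
  -2*X*Z ↦ -2·10·1·5 = -100
  3*Y**2 ↦ 3·1·4·1 = 12
  -2*Z**2 ↦ -2·1·1·25 = -50
Sum: F(10, 2, 5) = (-200) + (-20) + (-100) + (12) + (-50) = -358.
Reducing mod 11: -358 ≡ 5 (mod 11).
Since F(a, b, c) ≡ 5 ≠ 0 (mod 11), P does NOT lie on the curve.


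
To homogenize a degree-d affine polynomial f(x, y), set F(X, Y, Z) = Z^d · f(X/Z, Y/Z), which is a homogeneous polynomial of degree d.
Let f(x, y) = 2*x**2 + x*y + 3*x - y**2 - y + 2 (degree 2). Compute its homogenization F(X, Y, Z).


F(X, Y, Z) = 2*X**2 + X*Y + 3*X*Z - Y**2 - Y*Z + 2*Z**2

deg(f) = 2.
Substitute x = X/Z, y = Y/Z into f, then multiply by Z^2.
  monomial 2·x^2·y^0 ↦ 2·X^2·Y^0·Z^0.
  monomial 1·x^1·y^1 ↦ 1·X^1·Y^1·Z^0.
  monomial 3·x^1·y^0 ↦ 3·X^1·Y^0·Z^1.
  monomial -1·x^0·y^2 ↦ -1·X^0·Y^2·Z^0.
  monomial -1·x^0·y^1 ↦ -1·X^0·Y^1·Z^1.
  monomial 2·x^0·y^0 ↦ 2·X^0·Y^0·Z^2.
Collecting: F(X, Y, Z) = 2*X**2 + X*Y + 3*X*Z - Y**2 - Y*Z + 2*Z**2.


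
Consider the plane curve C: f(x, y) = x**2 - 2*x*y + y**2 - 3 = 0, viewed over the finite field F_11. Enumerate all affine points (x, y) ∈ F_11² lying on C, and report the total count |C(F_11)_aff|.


Affine F_11-points: {(0, 5), (0, 6), (1, 6), (1, 7), (2, 7), (2, 8), (3, 8), (3, 9), (4, 9), (4, 10), (5, 0), (5, 10), (6, 0), (6, 1), (7, 1), (7, 2), (8, 2), (8, 3), (9, 3), (9, 4), (10, 4), (10, 5)}; count = 22.

For each of the 121 pairs (x, y) ∈ F_11², evaluate f(x, y) mod 11. Record the zeros.
  x = 0: [0↦8, 1↦9, 2↦1, 3↦6, 4↦2, 5↦0, 6↦0, 7↦2, 8↦6, 9↦1, 10↦9]  zeros at y ∈ {5, 6}
  x = 1: [0↦9, 1↦8, 2↦9, 3↦1, 4↦6, 5↦2, 6↦0, 7↦0, 8↦2, 9↦6, 10↦1]  zeros at y ∈ {6, 7}
  x = 2: [0↦1, 1↦9, 2↦8, 3↦9, 4↦1, 5↦6, 6↦2, 7↦0, 8↦0, 9↦2, 10↦6]  zeros at y ∈ {7, 8}
  x = 3: [0↦6, 1↦1, 2↦9, 3↦8, 4↦9, 5↦1, 6↦6, 7↦2, 8↦0, 9↦0, 10↦2]  zeros at y ∈ {8, 9}
  x = 4: [0↦2, 1↦6, 2↦1, 3↦9, 4↦8, 5↦9, 6↦1, 7↦6, 8↦2, 9↦0, 10↦0]  zeros at y ∈ {9, 10}
  x = 5: [0↦0, 1↦2, 2↦6, 3↦1, 4↦9, 5↦8, 6↦9, 7↦1, 8↦6, 9↦2, 10↦0]  zeros at y ∈ {0, 10}
  x = 6: [0↦0, 1↦0, 2↦2, 3↦6, 4↦1, 5↦9, 6↦8, 7↦9, 8↦1, 9↦6, 10↦2]  zeros at y ∈ {0, 1}
  x = 7: [0↦2, 1↦0, 2↦0, 3↦2, 4↦6, 5↦1, 6↦9, 7↦8, 8↦9, 9↦1, 10↦6]  zeros at y ∈ {1, 2}
  x = 8: [0↦6, 1↦2, 2↦0, 3↦0, 4↦2, 5↦6, 6↦1, 7↦9, 8↦8, 9↦9, 10↦1]  zeros at y ∈ {2, 3}
  x = 9: [0↦1, 1↦6, 2↦2, 3↦0, 4↦0, 5↦2, 6↦6, 7↦1, 8↦9, 9↦8, 10↦9]  zeros at y ∈ {3, 4}
  x = 10: [0↦9, 1↦1, 2↦6, 3↦2, 4↦0, 5↦0, 6↦2, 7↦6, 8↦1, 9↦9, 10↦8]  zeros at y ∈ {4, 5}
Collecting zeros: affine points = {(0, 5), (0, 6), (1, 6), (1, 7), (2, 7), (2, 8), (3, 8), (3, 9), (4, 9), (4, 10), (5, 0), (5, 10), (6, 0), (6, 1), (7, 1), (7, 2), (8, 2), (8, 3), (9, 3), (9, 4), (10, 4), (10, 5)}.
Total count |C(F_11)_aff| = 22.


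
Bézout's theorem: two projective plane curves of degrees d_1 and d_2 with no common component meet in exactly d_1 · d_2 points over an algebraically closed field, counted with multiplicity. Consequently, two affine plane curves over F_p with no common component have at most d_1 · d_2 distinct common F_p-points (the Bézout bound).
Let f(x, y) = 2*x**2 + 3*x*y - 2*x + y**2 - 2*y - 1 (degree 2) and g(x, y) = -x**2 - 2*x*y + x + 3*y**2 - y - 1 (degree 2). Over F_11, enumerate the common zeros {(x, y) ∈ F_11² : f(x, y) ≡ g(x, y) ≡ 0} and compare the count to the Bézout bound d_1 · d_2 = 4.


Common zeros: {(9, 8)}; count = 1; Bézout bound = 4.

deg(f) = 2, deg(g) = 2, so Bézout bound = 4.
Scan x ∈ F_11. For each x, list the y ∈ F_11 with f(x, y) ≡ 0 and those with g(x, y) ≡ 0 (mod 11); the common zeros in that column are the intersection.
  x = 0: f ≡ 0 at y ∈ ∅; g ≡ 0 at y ∈ ∅; common: ∅.
  x = 1: f ≡ 0 at y ∈ {3, 7}; g ≡ 0 at y ∈ ∅; common: ∅.
  x = 2: f ≡ 0 at y ∈ {8, 10}; g ≡ 0 at y ∈ ∅; common: ∅.
  x = 3: f ≡ 0 at y ∈ {0, 4}; g ≡ 0 at y ∈ {1, 5}; common: ∅.
  x = 4: f ≡ 0 at y ∈ ∅; g ≡ 0 at y ∈ ∅; common: ∅.
  x = 5: f ≡ 0 at y ∈ ∅; g ≡ 0 at y ∈ ∅; common: ∅.
  x = 6: f ≡ 0 at y ∈ {7, 10}; g ≡ 0 at y ∈ ∅; common: ∅.
  x = 7: f ≡ 0 at y ∈ ∅; g ≡ 0 at y ∈ {1, 4}; common: ∅.
  x = 8: f ≡ 0 at y ∈ ∅; g ≡ 0 at y ∈ {4, 9}; common: ∅.
  x = 9: f ≡ 0 at y ∈ {0, 8}; g ≡ 0 at y ∈ {2, 8}; common: {8}.
  x = 10: f ≡ 0 at y ∈ ∅; g ≡ 0 at y ∈ {2, 5}; common: ∅.
Collecting: common zeros = {(9, 8)}, so the count is 1.
Comparison with the Bézout bound: 1 ≤ 4 = deg(f)·deg(g), as expected for curves with no common component (the affine F_11-count falls short of the bound because intersections may lie at infinity, over extension fields, or carry multiplicity).


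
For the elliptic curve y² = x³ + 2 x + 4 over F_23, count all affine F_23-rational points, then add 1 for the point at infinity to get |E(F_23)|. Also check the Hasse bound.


Affine points = {(0, 2), (0, 21), (2, 4), (2, 19), (5, 1), (5, 22), (6, 5), (6, 18), (7, 4), (7, 19), (8, 7), (8, 16), (10, 9), (10, 14), (11, 0), (12, 10), (12, 13), (14, 4), (14, 19), (17, 11), (17, 12), (19, 1), (19, 22), (22, 1), (22, 22)}; affine count = 25; |E(F_23)| = 26.

Discriminant check: Δ ∝ 4a³ + 27b² = 4·2³ + 27·4² = 4·8 + 27·16 ≡ 4 (mod 23). Nonzero ⇒ E is nonsingular.
For each x ∈ F_23, compute rhs = x³ + 2·x + 4 mod 23, then count y ∈ F_23 with y² ≡ rhs.
  x = 0: rhs = 4, matching y values: 2, 21 (2 points).
  x = 1: rhs = 7, matching y values: none (0 points).
  x = 2: rhs = 16, matching y values: 4, 19 (2 points).
  x = 3: rhs = 14, matching y values: none (0 points).
  x = 4: rhs = 7, matching y values: none (0 points).
  x = 5: rhs = 1, matching y values: 1, 22 (2 points).
  x = 6: rhs = 2, matching y values: 5, 18 (2 points).
  x = 7: rhs = 16, matching y values: 4, 19 (2 points).
  x = 8: rhs = 3, matching y values: 7, 16 (2 points).
  x = 9: rhs = 15, matching y values: none (0 points).
  x = 10: rhs = 12, matching y values: 9, 14 (2 points).
  x = 11: rhs = 0, matching y values: 0 (1 points).
  x = 12: rhs = 8, matching y values: 10, 13 (2 points).
  x = 13: rhs = 19, matching y values: none (0 points).
  x = 14: rhs = 16, matching y values: 4, 19 (2 points).
  x = 15: rhs = 5, matching y values: none (0 points).
  x = 16: rhs = 15, matching y values: none (0 points).
  x = 17: rhs = 6, matching y values: 11, 12 (2 points).
  x = 18: rhs = 7, matching y values: none (0 points).
  x = 19: rhs = 1, matching y values: 1, 22 (2 points).
  x = 20: rhs = 17, matching y values: none (0 points).
  x = 21: rhs = 15, matching y values: none (0 points).
  x = 22: rhs = 1, matching y values: 1, 22 (2 points).
Total affine count: 25.
Full point count |E(F_23)| = 25 + 1 = 26.
Hasse bound: |26 − (23+1)| = |2| = 2 ≤ 2√23 ≈ 9.5917 ✓.


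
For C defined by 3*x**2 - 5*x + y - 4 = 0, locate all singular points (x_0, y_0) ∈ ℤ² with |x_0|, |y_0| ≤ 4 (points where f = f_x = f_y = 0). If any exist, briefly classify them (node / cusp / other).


No singular points in the scanned grid; C is smooth there.

Compute partial derivatives:
  f_x = 6*x - 5.
  f_y = 1.
f_y = 1 is a nonzero constant, so f_y never vanishes: no point (x, y) can satisfy f = f_x = f_y = 0. In particular no (x, y) ∈ {−4, ..., 4}² is singular; the curve is smooth.


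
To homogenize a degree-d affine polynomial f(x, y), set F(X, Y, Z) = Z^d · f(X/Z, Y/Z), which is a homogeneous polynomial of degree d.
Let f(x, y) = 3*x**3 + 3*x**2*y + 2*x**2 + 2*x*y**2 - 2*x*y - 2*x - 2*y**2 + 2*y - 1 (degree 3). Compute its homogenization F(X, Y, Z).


F(X, Y, Z) = 3*X**3 + 3*X**2*Y + 2*X**2*Z + 2*X*Y**2 - 2*X*Y*Z - 2*X*Z**2 - 2*Y**2*Z + 2*Y*Z**2 - Z**3

deg(f) = 3.
Substitute x = X/Z, y = Y/Z into f, then multiply by Z^3.
  monomial 3·x^3·y^0 ↦ 3·X^3·Y^0·Z^0.
  monomial 3·x^2·y^1 ↦ 3·X^2·Y^1·Z^0.
  monomial 2·x^2·y^0 ↦ 2·X^2·Y^0·Z^1.
  monomial 2·x^1·y^2 ↦ 2·X^1·Y^2·Z^0.
  monomial -2·x^1·y^1 ↦ -2·X^1·Y^1·Z^1.
  monomial -2·x^1·y^0 ↦ -2·X^1·Y^0·Z^2.
  monomial -2·x^0·y^2 ↦ -2·X^0·Y^2·Z^1.
  monomial 2·x^0·y^1 ↦ 2·X^0·Y^1·Z^2.
  monomial -1·x^0·y^0 ↦ -1·X^0·Y^0·Z^3.
Collecting: F(X, Y, Z) = 3*X**3 + 3*X**2*Y + 2*X**2*Z + 2*X*Y**2 - 2*X*Y*Z - 2*X*Z**2 - 2*Y**2*Z + 2*Y*Z**2 - Z**3.
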